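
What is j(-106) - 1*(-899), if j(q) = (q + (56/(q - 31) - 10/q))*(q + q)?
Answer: 3210959/137 ≈ 23438.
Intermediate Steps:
j(q) = 2*q*(q - 10/q + 56/(-31 + q)) (j(q) = (q + (56/(-31 + q) - 10/q))*(2*q) = (q + (-10/q + 56/(-31 + q)))*(2*q) = (q - 10/q + 56/(-31 + q))*(2*q) = 2*q*(q - 10/q + 56/(-31 + q)))
j(-106) - 1*(-899) = 2*(310 + (-106)³ - 31*(-106)² + 46*(-106))/(-31 - 106) - 1*(-899) = 2*(310 - 1191016 - 31*11236 - 4876)/(-137) + 899 = 2*(-1/137)*(310 - 1191016 - 348316 - 4876) + 899 = 2*(-1/137)*(-1543898) + 899 = 3087796/137 + 899 = 3210959/137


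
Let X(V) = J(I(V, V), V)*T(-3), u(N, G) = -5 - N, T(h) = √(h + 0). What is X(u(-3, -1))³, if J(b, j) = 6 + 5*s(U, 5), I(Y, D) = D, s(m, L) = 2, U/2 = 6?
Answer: -12288*I*√3 ≈ -21283.0*I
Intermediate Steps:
U = 12 (U = 2*6 = 12)
T(h) = √h
J(b, j) = 16 (J(b, j) = 6 + 5*2 = 6 + 10 = 16)
X(V) = 16*I*√3 (X(V) = 16*√(-3) = 16*(I*√3) = 16*I*√3)
X(u(-3, -1))³ = (16*I*√3)³ = -12288*I*√3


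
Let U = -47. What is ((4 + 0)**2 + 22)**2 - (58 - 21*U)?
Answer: 399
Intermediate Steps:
((4 + 0)**2 + 22)**2 - (58 - 21*U) = ((4 + 0)**2 + 22)**2 - (58 - 21*(-47)) = (4**2 + 22)**2 - (58 + 987) = (16 + 22)**2 - 1*1045 = 38**2 - 1045 = 1444 - 1045 = 399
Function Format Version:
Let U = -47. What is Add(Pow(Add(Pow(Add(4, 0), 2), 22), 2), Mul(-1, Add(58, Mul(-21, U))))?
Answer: 399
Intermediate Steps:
Add(Pow(Add(Pow(Add(4, 0), 2), 22), 2), Mul(-1, Add(58, Mul(-21, U)))) = Add(Pow(Add(Pow(Add(4, 0), 2), 22), 2), Mul(-1, Add(58, Mul(-21, -47)))) = Add(Pow(Add(Pow(4, 2), 22), 2), Mul(-1, Add(58, 987))) = Add(Pow(Add(16, 22), 2), Mul(-1, 1045)) = Add(Pow(38, 2), -1045) = Add(1444, -1045) = 399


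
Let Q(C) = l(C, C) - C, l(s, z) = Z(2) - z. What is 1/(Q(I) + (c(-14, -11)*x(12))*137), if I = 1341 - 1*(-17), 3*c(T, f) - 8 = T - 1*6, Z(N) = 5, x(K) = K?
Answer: -1/9287 ≈ -0.00010768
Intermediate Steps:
c(T, f) = ⅔ + T/3 (c(T, f) = 8/3 + (T - 1*6)/3 = 8/3 + (T - 6)/3 = 8/3 + (-6 + T)/3 = 8/3 + (-2 + T/3) = ⅔ + T/3)
l(s, z) = 5 - z
I = 1358 (I = 1341 + 17 = 1358)
Q(C) = 5 - 2*C (Q(C) = (5 - C) - C = 5 - 2*C)
1/(Q(I) + (c(-14, -11)*x(12))*137) = 1/((5 - 2*1358) + ((⅔ + (⅓)*(-14))*12)*137) = 1/((5 - 2716) + ((⅔ - 14/3)*12)*137) = 1/(-2711 - 4*12*137) = 1/(-2711 - 48*137) = 1/(-2711 - 6576) = 1/(-9287) = -1/9287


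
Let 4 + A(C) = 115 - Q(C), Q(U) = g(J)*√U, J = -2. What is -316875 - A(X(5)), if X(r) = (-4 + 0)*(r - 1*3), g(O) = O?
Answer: -316986 - 4*I*√2 ≈ -3.1699e+5 - 5.6569*I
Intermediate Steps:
X(r) = 12 - 4*r (X(r) = -4*(r - 3) = -4*(-3 + r) = 12 - 4*r)
Q(U) = -2*√U
A(C) = 111 + 2*√C (A(C) = -4 + (115 - (-2)*√C) = -4 + (115 + 2*√C) = 111 + 2*√C)
-316875 - A(X(5)) = -316875 - (111 + 2*√(12 - 4*5)) = -316875 - (111 + 2*√(12 - 20)) = -316875 - (111 + 2*√(-8)) = -316875 - (111 + 2*(2*I*√2)) = -316875 - (111 + 4*I*√2) = -316875 + (-111 - 4*I*√2) = -316986 - 4*I*√2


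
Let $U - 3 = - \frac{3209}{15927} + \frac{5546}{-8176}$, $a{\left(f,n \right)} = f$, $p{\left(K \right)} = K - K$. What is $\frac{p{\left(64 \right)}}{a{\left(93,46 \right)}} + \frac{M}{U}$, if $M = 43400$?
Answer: $\frac{565151119680}{27608953} \approx 20470.0$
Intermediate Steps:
$p{\left(K \right)} = 0$
$U = \frac{138044765}{65109576}$ ($U = 3 + \left(- \frac{3209}{15927} + \frac{5546}{-8176}\right) = 3 + \left(\left(-3209\right) \frac{1}{15927} + 5546 \left(- \frac{1}{8176}\right)\right) = 3 - \frac{57283963}{65109576} = \frac{138044765}{65109576} \approx 2.1202$)
$\frac{p{\left(64 \right)}}{a{\left(93,46 \right)}} + \frac{M}{U} = \frac{0}{93} + \frac{43400}{\frac{138044765}{65109576}} = 0 \cdot \frac{1}{93} + 43400 \cdot \frac{65109576}{138044765} = 0 + \frac{565151119680}{27608953} = \frac{565151119680}{27608953}$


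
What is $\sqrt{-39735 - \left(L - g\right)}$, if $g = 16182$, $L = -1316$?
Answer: $i \sqrt{22237} \approx 149.12 i$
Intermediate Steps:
$\sqrt{-39735 - \left(L - g\right)} = \sqrt{-39735 + \left(16182 - -1316\right)} = \sqrt{-39735 + \left(16182 + 1316\right)} = \sqrt{-39735 + 17498} = \sqrt{-22237} = i \sqrt{22237}$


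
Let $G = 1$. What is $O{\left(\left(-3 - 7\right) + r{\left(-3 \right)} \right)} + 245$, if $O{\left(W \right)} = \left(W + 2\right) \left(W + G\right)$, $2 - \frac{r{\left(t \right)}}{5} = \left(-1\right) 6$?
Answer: $1237$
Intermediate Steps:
$r{\left(t \right)} = 40$ ($r{\left(t \right)} = 10 - 5 \left(\left(-1\right) 6\right) = 10 - -30 = 10 + 30 = 40$)
$O{\left(W \right)} = \left(1 + W\right) \left(2 + W\right)$ ($O{\left(W \right)} = \left(W + 2\right) \left(W + 1\right) = \left(2 + W\right) \left(1 + W\right) = \left(1 + W\right) \left(2 + W\right)$)
$O{\left(\left(-3 - 7\right) + r{\left(-3 \right)} \right)} + 245 = \left(2 + \left(\left(-3 - 7\right) + 40\right)^{2} + 3 \left(\left(-3 - 7\right) + 40\right)\right) + 245 = \left(2 + \left(-10 + 40\right)^{2} + 3 \left(-10 + 40\right)\right) + 245 = \left(2 + 30^{2} + 3 \cdot 30\right) + 245 = \left(2 + 900 + 90\right) + 245 = 992 + 245 = 1237$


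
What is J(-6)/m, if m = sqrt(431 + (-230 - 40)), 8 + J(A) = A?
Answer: -2*sqrt(161)/23 ≈ -1.1034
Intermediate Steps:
J(A) = -8 + A
m = sqrt(161) (m = sqrt(431 - 270) = sqrt(161) ≈ 12.689)
J(-6)/m = (-8 - 6)/(sqrt(161)) = -2*sqrt(161)/23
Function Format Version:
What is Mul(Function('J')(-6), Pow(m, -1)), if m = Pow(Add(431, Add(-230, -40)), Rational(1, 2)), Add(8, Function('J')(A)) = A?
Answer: Mul(Rational(-2, 23), Pow(161, Rational(1, 2))) ≈ -1.1034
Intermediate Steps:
Function('J')(A) = Add(-8, A)
m = Pow(161, Rational(1, 2)) (m = Pow(Add(431, -270), Rational(1, 2)) = Pow(161, Rational(1, 2)) ≈ 12.689)
Mul(Function('J')(-6), Pow(m, -1)) = Mul(Add(-8, -6), Pow(Pow(161, Rational(1, 2)), -1)) = Mul(-14, Mul(Rational(1, 161), Pow(161, Rational(1, 2)))) = Mul(Rational(-2, 23), Pow(161, Rational(1, 2)))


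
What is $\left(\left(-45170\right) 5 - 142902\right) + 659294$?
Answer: $290542$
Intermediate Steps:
$\left(\left(-45170\right) 5 - 142902\right) + 659294 = \left(-225850 - 142902\right) + 659294 = -368752 + 659294 = 290542$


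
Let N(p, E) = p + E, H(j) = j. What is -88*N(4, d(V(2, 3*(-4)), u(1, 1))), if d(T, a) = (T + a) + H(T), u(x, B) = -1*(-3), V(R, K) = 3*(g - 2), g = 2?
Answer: -616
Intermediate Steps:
V(R, K) = 0 (V(R, K) = 3*(2 - 2) = 3*0 = 0)
u(x, B) = 3
d(T, a) = a + 2*T (d(T, a) = (T + a) + T = a + 2*T)
N(p, E) = E + p
-88*N(4, d(V(2, 3*(-4)), u(1, 1))) = -88*((3 + 2*0) + 4) = -88*((3 + 0) + 4) = -88*(3 + 4) = -88*7 = -616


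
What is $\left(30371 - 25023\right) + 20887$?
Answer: $26235$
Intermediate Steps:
$\left(30371 - 25023\right) + 20887 = 5348 + 20887 = 26235$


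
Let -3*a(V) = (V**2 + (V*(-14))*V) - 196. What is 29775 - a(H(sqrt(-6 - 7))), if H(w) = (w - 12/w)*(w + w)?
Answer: 56629/3 ≈ 18876.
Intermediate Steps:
H(w) = 2*w*(w - 12/w) (H(w) = (w - 12/w)*(2*w) = 2*w*(w - 12/w))
a(V) = 196/3 + 13*V**2/3 (a(V) = -((V**2 + (V*(-14))*V) - 196)/3 = -((V**2 + (-14*V)*V) - 196)/3 = -((V**2 - 14*V**2) - 196)/3 = -(-13*V**2 - 196)/3 = -(-196 - 13*V**2)/3 = 196/3 + 13*V**2/3)
29775 - a(H(sqrt(-6 - 7))) = 29775 - (196/3 + 13*(-24 + 2*(sqrt(-6 - 7))**2)**2/3) = 29775 - (196/3 + 13*(-24 + 2*(sqrt(-13))**2)**2/3) = 29775 - (196/3 + 13*(-24 + 2*(I*sqrt(13))**2)**2/3) = 29775 - (196/3 + 13*(-24 + 2*(-13))**2/3) = 29775 - (196/3 + 13*(-24 - 26)**2/3) = 29775 - (196/3 + (13/3)*(-50)**2) = 29775 - (196/3 + (13/3)*2500) = 29775 - (196/3 + 32500/3) = 29775 - 1*32696/3 = 29775 - 32696/3 = 56629/3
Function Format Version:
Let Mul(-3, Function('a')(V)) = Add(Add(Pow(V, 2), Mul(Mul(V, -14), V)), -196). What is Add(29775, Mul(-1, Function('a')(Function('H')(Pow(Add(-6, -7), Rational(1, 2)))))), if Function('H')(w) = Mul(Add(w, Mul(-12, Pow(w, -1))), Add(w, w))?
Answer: Rational(56629, 3) ≈ 18876.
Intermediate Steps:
Function('H')(w) = Mul(2, w, Add(w, Mul(-12, Pow(w, -1)))) (Function('H')(w) = Mul(Add(w, Mul(-12, Pow(w, -1))), Mul(2, w)) = Mul(2, w, Add(w, Mul(-12, Pow(w, -1)))))
Function('a')(V) = Add(Rational(196, 3), Mul(Rational(13, 3), Pow(V, 2))) (Function('a')(V) = Mul(Rational(-1, 3), Add(Add(Pow(V, 2), Mul(Mul(V, -14), V)), -196)) = Mul(Rational(-1, 3), Add(Add(Pow(V, 2), Mul(Mul(-14, V), V)), -196)) = Mul(Rational(-1, 3), Add(Add(Pow(V, 2), Mul(-14, Pow(V, 2))), -196)) = Mul(Rational(-1, 3), Add(Mul(-13, Pow(V, 2)), -196)) = Mul(Rational(-1, 3), Add(-196, Mul(-13, Pow(V, 2)))) = Add(Rational(196, 3), Mul(Rational(13, 3), Pow(V, 2))))
Add(29775, Mul(-1, Function('a')(Function('H')(Pow(Add(-6, -7), Rational(1, 2)))))) = Add(29775, Mul(-1, Add(Rational(196, 3), Mul(Rational(13, 3), Pow(Add(-24, Mul(2, Pow(Pow(Add(-6, -7), Rational(1, 2)), 2))), 2))))) = Add(29775, Mul(-1, Add(Rational(196, 3), Mul(Rational(13, 3), Pow(Add(-24, Mul(2, Pow(Pow(-13, Rational(1, 2)), 2))), 2))))) = Add(29775, Mul(-1, Add(Rational(196, 3), Mul(Rational(13, 3), Pow(Add(-24, Mul(2, Pow(Mul(I, Pow(13, Rational(1, 2))), 2))), 2))))) = Add(29775, Mul(-1, Add(Rational(196, 3), Mul(Rational(13, 3), Pow(Add(-24, Mul(2, -13)), 2))))) = Add(29775, Mul(-1, Add(Rational(196, 3), Mul(Rational(13, 3), Pow(Add(-24, -26), 2))))) = Add(29775, Mul(-1, Add(Rational(196, 3), Mul(Rational(13, 3), Pow(-50, 2))))) = Add(29775, Mul(-1, Add(Rational(196, 3), Mul(Rational(13, 3), 2500)))) = Add(29775, Mul(-1, Add(Rational(196, 3), Rational(32500, 3)))) = Add(29775, Mul(-1, Rational(32696, 3))) = Add(29775, Rational(-32696, 3)) = Rational(56629, 3)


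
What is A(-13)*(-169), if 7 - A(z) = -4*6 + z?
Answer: -7436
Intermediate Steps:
A(z) = 31 - z (A(z) = 7 - (-4*6 + z) = 7 - (-24 + z) = 7 + (24 - z) = 31 - z)
A(-13)*(-169) = (31 - 1*(-13))*(-169) = (31 + 13)*(-169) = 44*(-169) = -7436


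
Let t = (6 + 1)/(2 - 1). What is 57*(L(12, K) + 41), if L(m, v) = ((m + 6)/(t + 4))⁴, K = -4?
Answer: 40199649/14641 ≈ 2745.7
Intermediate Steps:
t = 7 (t = 7/1 = 7*1 = 7)
L(m, v) = (6/11 + m/11)⁴ (L(m, v) = ((m + 6)/(7 + 4))⁴ = ((6 + m)/11)⁴ = ((6 + m)*(1/11))⁴ = (6/11 + m/11)⁴)
57*(L(12, K) + 41) = 57*((6 + 12)⁴/14641 + 41) = 57*((1/14641)*18⁴ + 41) = 57*((1/14641)*104976 + 41) = 57*(104976/14641 + 41) = 57*(705257/14641) = 40199649/14641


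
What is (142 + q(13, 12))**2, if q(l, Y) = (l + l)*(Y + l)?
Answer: 627264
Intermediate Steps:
q(l, Y) = 2*l*(Y + l) (q(l, Y) = (2*l)*(Y + l) = 2*l*(Y + l))
(142 + q(13, 12))**2 = (142 + 2*13*(12 + 13))**2 = (142 + 2*13*25)**2 = (142 + 650)**2 = 792**2 = 627264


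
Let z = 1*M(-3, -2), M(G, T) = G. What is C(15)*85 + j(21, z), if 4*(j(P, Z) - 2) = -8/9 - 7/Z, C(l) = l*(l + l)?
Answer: 1377085/36 ≈ 38252.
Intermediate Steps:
C(l) = 2*l² (C(l) = l*(2*l) = 2*l²)
z = -3 (z = 1*(-3) = -3)
j(P, Z) = 16/9 - 7/(4*Z) (j(P, Z) = 2 + (-8/9 - 7/Z)/4 = 2 + (-2/9 - 7/(4*Z)) = 16/9 - 7/(4*Z))
C(15)*85 + j(21, z) = (2*15²)*85 + (1/36)*(-63 + 64*(-3))/(-3) = (2*225)*85 + (1/36)*(-⅓)*(-63 - 192) = 450*85 + (1/36)*(-⅓)*(-255) = 38250 + 85/36 = 1377085/36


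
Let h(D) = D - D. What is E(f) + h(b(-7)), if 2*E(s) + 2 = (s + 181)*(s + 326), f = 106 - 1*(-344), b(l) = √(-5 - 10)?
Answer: 244827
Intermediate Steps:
b(l) = I*√15 (b(l) = √(-15) = I*√15)
h(D) = 0
f = 450 (f = 106 + 344 = 450)
E(s) = -1 + (181 + s)*(326 + s)/2 (E(s) = -1 + ((s + 181)*(s + 326))/2 = -1 + ((181 + s)*(326 + s))/2 = -1 + (181 + s)*(326 + s)/2)
E(f) + h(b(-7)) = (29502 + (½)*450² + (507/2)*450) + 0 = (29502 + (½)*202500 + 114075) + 0 = (29502 + 101250 + 114075) + 0 = 244827 + 0 = 244827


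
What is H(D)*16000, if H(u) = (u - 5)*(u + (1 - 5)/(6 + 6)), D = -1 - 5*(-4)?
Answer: 12544000/3 ≈ 4.1813e+6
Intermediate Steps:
D = 19 (D = -1 + 20 = 19)
H(u) = (-5 + u)*(-⅓ + u) (H(u) = (-5 + u)*(u - 4/12) = (-5 + u)*(u - 4*1/12) = (-5 + u)*(u - ⅓) = (-5 + u)*(-⅓ + u))
H(D)*16000 = (5/3 + 19² - 16/3*19)*16000 = (5/3 + 361 - 304/3)*16000 = (784/3)*16000 = 12544000/3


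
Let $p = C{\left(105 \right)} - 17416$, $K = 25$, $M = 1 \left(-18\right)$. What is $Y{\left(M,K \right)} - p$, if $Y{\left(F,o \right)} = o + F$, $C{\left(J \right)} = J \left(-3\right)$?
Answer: $17738$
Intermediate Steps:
$C{\left(J \right)} = - 3 J$
$M = -18$
$Y{\left(F,o \right)} = F + o$
$p = -17731$ ($p = \left(-3\right) 105 - 17416 = -315 - 17416 = -17731$)
$Y{\left(M,K \right)} - p = \left(-18 + 25\right) - -17731 = 7 + 17731 = 17738$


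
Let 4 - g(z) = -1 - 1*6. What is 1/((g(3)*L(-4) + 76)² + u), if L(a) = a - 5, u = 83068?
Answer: 1/83597 ≈ 1.1962e-5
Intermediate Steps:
L(a) = -5 + a
g(z) = 11 (g(z) = 4 - (-1 - 1*6) = 4 - (-1 - 6) = 4 - 1*(-7) = 4 + 7 = 11)
1/((g(3)*L(-4) + 76)² + u) = 1/((11*(-5 - 4) + 76)² + 83068) = 1/((11*(-9) + 76)² + 83068) = 1/((-99 + 76)² + 83068) = 1/((-23)² + 83068) = 1/(529 + 83068) = 1/83597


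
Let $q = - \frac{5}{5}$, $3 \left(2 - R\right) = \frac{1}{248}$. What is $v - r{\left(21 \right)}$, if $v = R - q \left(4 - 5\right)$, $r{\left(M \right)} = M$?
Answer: $- \frac{14881}{744} \approx -20.001$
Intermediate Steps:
$R = \frac{1487}{744}$ ($R = 2 - \frac{1}{3 \cdot 248} = 2 - \frac{1}{744} = \frac{1487}{744} \approx 1.9987$)
$q = -1$ ($q = \left(-5\right) \frac{1}{5} = -1$)
$v = \frac{743}{744}$ ($v = \frac{1487}{744} - - (4 - 5) = \frac{1487}{744} - \left(-1\right) \left(-1\right) = \frac{1487}{744} - 1 = \frac{743}{744} \approx 0.99866$)
$v - r{\left(21 \right)} = \frac{743}{744} - 21 = - \frac{14881}{744}$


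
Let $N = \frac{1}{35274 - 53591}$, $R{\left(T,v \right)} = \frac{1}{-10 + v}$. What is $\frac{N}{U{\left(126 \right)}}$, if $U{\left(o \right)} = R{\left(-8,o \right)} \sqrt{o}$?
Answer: $- \frac{58 \sqrt{14}}{384657} \approx -0.00056418$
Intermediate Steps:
$N = - \frac{1}{18317}$ ($N = \frac{1}{-18317} = - \frac{1}{18317} \approx -5.4594 \cdot 10^{-5}$)
$U{\left(o \right)} = \frac{\sqrt{o}}{-10 + o}$
$\frac{N}{U{\left(126 \right)}} = - \frac{1}{18317 \frac{\sqrt{126}}{-10 + 126}} = - \frac{1}{18317 \frac{3 \sqrt{14}}{116}} = - \frac{\frac{58}{21} \sqrt{14}}{18317} = - \frac{58 \sqrt{14}}{384657}$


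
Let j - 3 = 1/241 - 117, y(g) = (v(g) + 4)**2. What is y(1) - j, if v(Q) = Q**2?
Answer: 33498/241 ≈ 139.00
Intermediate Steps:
y(g) = (4 + g**2)**2 (y(g) = (g**2 + 4)**2 = (4 + g**2)**2)
j = -27473/241 (j = 3 + (1/241 - 117) = 3 - 28196/241 = -27473/241 ≈ -114.00)
y(1) - j = (4 + 1**2)**2 - 1*(-27473/241) = (4 + 1)**2 + 27473/241 = 5**2 + 27473/241 = 25 + 27473/241 = 33498/241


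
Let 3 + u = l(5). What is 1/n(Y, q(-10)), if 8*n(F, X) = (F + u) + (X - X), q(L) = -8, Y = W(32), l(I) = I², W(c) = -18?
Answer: 2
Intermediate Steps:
u = 22 (u = -3 + 5² = -3 + 25 = 22)
Y = -18
n(F, X) = 11/4 + F/8 (n(F, X) = ((F + 22) + (X - X))/8 = ((22 + F) + 0)/8 = (22 + F)/8 = 11/4 + F/8)
1/n(Y, q(-10)) = 1/(11/4 + (⅛)*(-18)) = 1/(11/4 - 9/4) = 1/(½) = 2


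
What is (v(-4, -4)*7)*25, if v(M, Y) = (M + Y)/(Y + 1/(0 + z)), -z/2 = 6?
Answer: 2400/7 ≈ 342.86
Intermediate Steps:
z = -12 (z = -2*6 = -12)
v(M, Y) = (M + Y)/(-1/12 + Y) (v(M, Y) = (M + Y)/(Y + 1/(0 - 12)) = (M + Y)/(Y + 1/(-12)) = (M + Y)/(Y - 1/12) = (M + Y)/(-1/12 + Y))
(v(-4, -4)*7)*25 = ((12*(-4 - 4)/(-1 + 12*(-4)))*7)*25 = ((12*(-8)/(-1 - 48))*7)*25 = ((12*(-8)/(-49))*7)*25 = ((12*(-1/49)*(-8))*7)*25 = ((96/49)*7)*25 = (96/7)*25 = 2400/7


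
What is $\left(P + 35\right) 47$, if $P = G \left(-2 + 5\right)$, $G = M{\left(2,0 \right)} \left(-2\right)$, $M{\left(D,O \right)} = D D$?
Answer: $517$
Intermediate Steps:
$M{\left(D,O \right)} = D^{2}$
$G = -8$ ($G = 2^{2} \left(-2\right) = 4 \left(-2\right) = -8$)
$P = -24$ ($P = - 8 \left(-2 + 5\right) = \left(-8\right) 3 = -24$)
$\left(P + 35\right) 47 = \left(-24 + 35\right) 47 = 11 \cdot 47 = 517$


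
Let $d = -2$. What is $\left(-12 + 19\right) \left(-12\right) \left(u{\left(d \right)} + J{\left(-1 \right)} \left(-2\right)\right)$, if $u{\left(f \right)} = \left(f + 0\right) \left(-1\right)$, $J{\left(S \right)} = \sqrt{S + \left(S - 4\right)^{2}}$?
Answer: $-168 + 336 \sqrt{6} \approx 655.03$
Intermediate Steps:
$J{\left(S \right)} = \sqrt{S + \left(-4 + S\right)^{2}}$
$u{\left(f \right)} = - f$ ($u{\left(f \right)} = f \left(-1\right) = - f$)
$\left(-12 + 19\right) \left(-12\right) \left(u{\left(d \right)} + J{\left(-1 \right)} \left(-2\right)\right) = \left(-12 + 19\right) \left(-12\right) \left(\left(-1\right) \left(-2\right) + \sqrt{-1 + \left(-4 - 1\right)^{2}} \left(-2\right)\right) = 7 \left(-12\right) \left(2 + \sqrt{-1 + \left(-5\right)^{2}} \left(-2\right)\right) = - 84 \left(2 + \sqrt{-1 + 25} \left(-2\right)\right) = - 84 \left(2 + \sqrt{24} \left(-2\right)\right) = - 84 \left(2 + 2 \sqrt{6} \left(-2\right)\right) = - 84 \left(2 - 4 \sqrt{6}\right) = -168 + 336 \sqrt{6}$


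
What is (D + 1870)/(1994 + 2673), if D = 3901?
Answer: 5771/4667 ≈ 1.2366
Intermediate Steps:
(D + 1870)/(1994 + 2673) = (3901 + 1870)/(1994 + 2673) = 5771/4667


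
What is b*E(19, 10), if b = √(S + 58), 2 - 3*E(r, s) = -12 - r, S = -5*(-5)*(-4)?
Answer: 11*I*√42 ≈ 71.288*I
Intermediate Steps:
S = -100 (S = 25*(-4) = -100)
E(r, s) = 14/3 + r/3 (E(r, s) = ⅔ - (-12 - r)/3 = ⅔ + (4 + r/3) = 14/3 + r/3)
b = I*√42 (b = √(-100 + 58) = √(-42) = I*√42 ≈ 6.4807*I)
b*E(19, 10) = (I*√42)*(14/3 + (⅓)*19) = (I*√42)*(14/3 + 19/3) = (I*√42)*11 = 11*I*√42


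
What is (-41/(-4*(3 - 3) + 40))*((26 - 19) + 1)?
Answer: -41/5 ≈ -8.2000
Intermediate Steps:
(-41/(-4*(3 - 3) + 40))*((26 - 19) + 1) = (-41/(-4*0 + 40))*(7 + 1) = -41/(0 + 40)*8 = -41/40*8 = -41/5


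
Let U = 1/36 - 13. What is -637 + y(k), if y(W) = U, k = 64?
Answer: -23399/36 ≈ -649.97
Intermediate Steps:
U = -467/36 (U = 1/36 - 13 = -467/36 ≈ -12.972)
y(W) = -467/36
-637 + y(k) = -637 - 467/36 = -23399/36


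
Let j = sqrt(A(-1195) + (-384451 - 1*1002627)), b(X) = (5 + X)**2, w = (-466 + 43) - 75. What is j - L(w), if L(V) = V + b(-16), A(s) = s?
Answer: 377 + I*sqrt(1388273) ≈ 377.0 + 1178.3*I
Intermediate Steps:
w = -498 (w = -423 - 75 = -498)
L(V) = 121 + V (L(V) = V + (5 - 16)**2 = V + (-11)**2 = V + 121 = 121 + V)
j = I*sqrt(1388273) (j = sqrt(-1195 + (-384451 - 1*1002627)) = sqrt(-1195 + (-384451 - 1002627)) = sqrt(-1195 - 1387078) = sqrt(-1388273) = I*sqrt(1388273) ≈ 1178.3*I)
j - L(w) = I*sqrt(1388273) - (121 - 498) = I*sqrt(1388273) - 1*(-377) = I*sqrt(1388273) + 377 = 377 + I*sqrt(1388273)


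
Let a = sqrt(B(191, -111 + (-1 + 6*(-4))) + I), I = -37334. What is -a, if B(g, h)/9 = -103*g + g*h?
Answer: -5*I*sqrt(17927) ≈ -669.46*I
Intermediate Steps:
B(g, h) = -927*g + 9*g*h (B(g, h) = 9*(-103*g + g*h) = -927*g + 9*g*h)
a = 5*I*sqrt(17927) (a = sqrt(9*191*(-103 + (-111 + (-1 + 6*(-4)))) - 37334) = sqrt(9*191*(-103 + (-111 + (-1 - 24))) - 37334) = sqrt(9*191*(-103 + (-111 - 25)) - 37334) = sqrt(9*191*(-103 - 136) - 37334) = sqrt(9*191*(-239) - 37334) = sqrt(-410841 - 37334) = sqrt(-448175) = 5*I*sqrt(17927) ≈ 669.46*I)
-a = -5*I*sqrt(17927)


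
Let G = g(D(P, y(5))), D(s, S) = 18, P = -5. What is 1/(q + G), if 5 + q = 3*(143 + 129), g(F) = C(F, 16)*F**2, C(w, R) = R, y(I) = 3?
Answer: 1/5995 ≈ 0.00016681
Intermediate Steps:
g(F) = 16*F**2
G = 5184 (G = 16*18**2 = 16*324 = 5184)
q = 811 (q = -5 + 3*(143 + 129) = -5 + 3*272 = -5 + 816 = 811)
1/(q + G) = 1/(811 + 5184) = 1/5995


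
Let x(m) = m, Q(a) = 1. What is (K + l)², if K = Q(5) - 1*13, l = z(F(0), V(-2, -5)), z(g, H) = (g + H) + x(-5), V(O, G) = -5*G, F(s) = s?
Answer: 64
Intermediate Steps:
z(g, H) = -5 + H + g (z(g, H) = (g + H) - 5 = (H + g) - 5 = -5 + H + g)
l = 20 (l = -5 - 5*(-5) + 0 = -5 + 25 + 0 = 20)
K = -12 (K = 1 - 1*13 = 1 - 13 = -12)
(K + l)² = (-12 + 20)² = 8² = 64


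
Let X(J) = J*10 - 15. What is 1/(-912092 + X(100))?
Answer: -1/911107 ≈ -1.0976e-6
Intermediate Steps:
X(J) = -15 + 10*J (X(J) = 10*J - 15 = -15 + 10*J)
1/(-912092 + X(100)) = 1/(-912092 + (-15 + 10*100)) = 1/(-912092 + (-15 + 1000)) = 1/(-912092 + 985) = 1/(-911107) = -1/911107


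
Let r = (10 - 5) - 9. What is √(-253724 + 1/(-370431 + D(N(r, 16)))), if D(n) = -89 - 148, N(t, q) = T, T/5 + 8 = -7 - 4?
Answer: I*√8715087416447211/185334 ≈ 503.71*I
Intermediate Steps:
r = -4 (r = 5 - 9 = -4)
T = -95 (T = -40 + 5*(-7 - 4) = -40 + 5*(-11) = -40 - 55 = -95)
N(t, q) = -95
D(n) = -237
√(-253724 + 1/(-370431 + D(N(r, 16)))) = √(-253724 + 1/(-370431 - 237)) = √(-253724 + 1/(-370668)) = √(-253724 - 1/370668) = √(-94047367633/370668) = I*√8715087416447211/185334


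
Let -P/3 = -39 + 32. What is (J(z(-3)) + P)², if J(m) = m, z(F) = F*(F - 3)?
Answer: 1521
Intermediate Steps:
z(F) = F*(-3 + F)
P = 21 (P = -3*(-39 + 32) = -3*(-7) = 21)
(J(z(-3)) + P)² = (-3*(-3 - 3) + 21)² = (-3*(-6) + 21)² = (18 + 21)² = 39² = 1521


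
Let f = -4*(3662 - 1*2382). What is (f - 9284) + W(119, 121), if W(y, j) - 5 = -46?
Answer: -14445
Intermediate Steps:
W(y, j) = -41 (W(y, j) = 5 - 46 = -41)
f = -5120 (f = -4*(3662 - 2382) = -4*1280 = -5120)
(f - 9284) + W(119, 121) = (-5120 - 9284) - 41 = -14404 - 41 = -14445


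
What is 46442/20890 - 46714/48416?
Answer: 318170103/252852560 ≈ 1.2583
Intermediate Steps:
46442/20890 - 46714/48416 = 46442*(1/20890) - 46714*1/48416 = 23221/10445 - 23357/24208 = 318170103/252852560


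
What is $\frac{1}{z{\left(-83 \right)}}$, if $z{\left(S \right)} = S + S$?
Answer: $- \frac{1}{166} \approx -0.0060241$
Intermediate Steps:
$z{\left(S \right)} = 2 S$
$\frac{1}{z{\left(-83 \right)}} = \frac{1}{2 \left(-83\right)} = \frac{1}{-166} = - \frac{1}{166}$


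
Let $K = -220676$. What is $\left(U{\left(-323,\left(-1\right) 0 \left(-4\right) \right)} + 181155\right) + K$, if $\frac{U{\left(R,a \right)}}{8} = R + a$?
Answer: $-42105$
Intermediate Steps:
$U{\left(R,a \right)} = 8 R + 8 a$ ($U{\left(R,a \right)} = 8 \left(R + a\right) = 8 R + 8 a$)
$\left(U{\left(-323,\left(-1\right) 0 \left(-4\right) \right)} + 181155\right) + K = \left(\left(8 \left(-323\right) + 8 \left(-1\right) 0 \left(-4\right)\right) + 181155\right) - 220676 = \left(\left(-2584 + 8 \cdot 0 \left(-4\right)\right) + 181155\right) - 220676 = \left(\left(-2584 + 8 \cdot 0\right) + 181155\right) - 220676 = \left(\left(-2584 + 0\right) + 181155\right) - 220676 = \left(-2584 + 181155\right) - 220676 = 178571 - 220676 = -42105$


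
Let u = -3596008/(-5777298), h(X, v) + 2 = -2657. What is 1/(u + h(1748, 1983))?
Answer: -2888649/7679119687 ≈ -0.00037617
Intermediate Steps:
h(X, v) = -2659 (h(X, v) = -2 - 2657 = -2659)
u = 1798004/2888649 (u = -3596008*(-1/5777298) = 1798004/2888649 ≈ 0.62244)
1/(u + h(1748, 1983)) = 1/(1798004/2888649 - 2659) = 1/(-7679119687/2888649) = -2888649/7679119687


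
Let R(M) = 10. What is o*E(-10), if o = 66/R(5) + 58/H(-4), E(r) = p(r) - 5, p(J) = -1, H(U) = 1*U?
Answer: 237/5 ≈ 47.400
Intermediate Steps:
H(U) = U
E(r) = -6 (E(r) = -1 - 5 = -6)
o = -79/10 (o = 66/10 + 58/(-4) = 66*(1/10) + 58*(-1/4) = 33/5 - 29/2 = -79/10 ≈ -7.9000)
o*E(-10) = -79/10*(-6) = 237/5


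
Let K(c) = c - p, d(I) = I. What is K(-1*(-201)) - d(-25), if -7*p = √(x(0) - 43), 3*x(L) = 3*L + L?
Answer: 226 + I*√43/7 ≈ 226.0 + 0.93678*I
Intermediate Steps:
x(L) = 4*L/3 (x(L) = (3*L + L)/3 = (4*L)/3 = 4*L/3)
p = -I*√43/7 (p = -√((4/3)*0 - 43)/7 = -√(0 - 43)/7 = -I*√43/7 ≈ -0.93678*I)
K(c) = c + I*√43/7 (K(c) = c - (-1)*I*√43/7 = c + I*√43/7)
K(-1*(-201)) - d(-25) = (-1*(-201) + I*√43/7) - 1*(-25) = (201 + I*√43/7) + 25 = 226 + I*√43/7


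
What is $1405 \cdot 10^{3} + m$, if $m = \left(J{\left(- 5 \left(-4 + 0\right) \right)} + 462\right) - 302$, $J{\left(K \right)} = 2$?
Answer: $1405162$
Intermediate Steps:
$m = 162$ ($m = \left(2 + 462\right) - 302 = 464 - 302 = 162$)
$1405 \cdot 10^{3} + m = 1405 \cdot 10^{3} + 162 = 1405 \cdot 1000 + 162 = 1405000 + 162 = 1405162$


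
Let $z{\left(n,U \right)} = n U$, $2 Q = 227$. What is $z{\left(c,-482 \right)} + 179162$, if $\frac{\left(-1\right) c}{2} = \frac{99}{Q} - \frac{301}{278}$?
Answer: $\frac{5646696180}{31553} \approx 1.7896 \cdot 10^{5}$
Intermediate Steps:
$Q = \frac{227}{2}$ ($Q = \frac{1}{2} \cdot 227 = \frac{227}{2} \approx 113.5$)
$c = \frac{13283}{31553}$ ($c = - 2 \left(\frac{99}{\frac{227}{2}} - \frac{301}{278}\right) = - 2 \left(99 \cdot \frac{2}{227} - \frac{301}{278}\right) = - 2 \left(\frac{198}{227} - \frac{301}{278}\right) = \left(-2\right) \left(- \frac{13283}{63106}\right) = \frac{13283}{31553} \approx 0.42097$)
$z{\left(n,U \right)} = U n$
$z{\left(c,-482 \right)} + 179162 = \left(-482\right) \frac{13283}{31553} + 179162 = - \frac{6402406}{31553} + 179162 = \frac{5646696180}{31553}$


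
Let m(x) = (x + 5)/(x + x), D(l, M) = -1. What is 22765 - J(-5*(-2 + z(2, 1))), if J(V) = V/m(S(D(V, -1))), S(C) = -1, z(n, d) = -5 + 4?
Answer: 45545/2 ≈ 22773.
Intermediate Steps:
z(n, d) = -1
m(x) = (5 + x)/(2*x) (m(x) = (5 + x)/((2*x)) = (5 + x)*(1/(2*x)) = (5 + x)/(2*x))
J(V) = -V/2 (J(V) = V/(((½)*(5 - 1)/(-1))) = V/(((½)*(-1)*4)) = V/(-2) = V*(-½) = -V/2)
22765 - J(-5*(-2 + z(2, 1))) = 22765 - (-1)*(-5*(-2 - 1))/2 = 22765 - (-1)*(-5*(-3))/2 = 22765 - (-1)*15/2 = 22765 - 1*(-15/2) = 22765 + 15/2 = 45545/2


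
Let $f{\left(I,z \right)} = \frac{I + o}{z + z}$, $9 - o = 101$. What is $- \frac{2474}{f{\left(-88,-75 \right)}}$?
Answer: $- \frac{6185}{3} \approx -2061.7$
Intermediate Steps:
$o = -92$ ($o = 9 - 101 = -92$)
$f{\left(I,z \right)} = \frac{-92 + I}{2 z}$ ($f{\left(I,z \right)} = \frac{I - 92}{z + z} = \frac{-92 + I}{2 z}$)
$- \frac{2474}{f{\left(-88,-75 \right)}} = - \frac{2474}{\frac{1}{2} \frac{1}{-75} \left(-92 - 88\right)} = - \frac{2474}{\frac{1}{2} \left(- \frac{1}{75}\right) \left(-180\right)} = - \frac{2474}{\frac{6}{5}} = \left(-2474\right) \frac{5}{6} = - \frac{6185}{3}$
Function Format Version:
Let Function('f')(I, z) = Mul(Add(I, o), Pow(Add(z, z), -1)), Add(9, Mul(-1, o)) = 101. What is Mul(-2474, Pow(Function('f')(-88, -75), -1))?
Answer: Rational(-6185, 3) ≈ -2061.7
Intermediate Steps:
o = -92 (o = Add(9, Mul(-1, 101)) = Add(9, -101) = -92)
Function('f')(I, z) = Mul(Rational(1, 2), Pow(z, -1), Add(-92, I)) (Function('f')(I, z) = Mul(Add(I, -92), Pow(Add(z, z), -1)) = Mul(Add(-92, I), Pow(Mul(2, z), -1)) = Mul(Add(-92, I), Mul(Rational(1, 2), Pow(z, -1))) = Mul(Rational(1, 2), Pow(z, -1), Add(-92, I)))
Mul(-2474, Pow(Function('f')(-88, -75), -1)) = Mul(-2474, Pow(Mul(Rational(1, 2), Pow(-75, -1), Add(-92, -88)), -1)) = Mul(-2474, Pow(Mul(Rational(1, 2), Rational(-1, 75), -180), -1)) = Mul(-2474, Pow(Rational(6, 5), -1)) = Mul(-2474, Rational(5, 6)) = Rational(-6185, 3)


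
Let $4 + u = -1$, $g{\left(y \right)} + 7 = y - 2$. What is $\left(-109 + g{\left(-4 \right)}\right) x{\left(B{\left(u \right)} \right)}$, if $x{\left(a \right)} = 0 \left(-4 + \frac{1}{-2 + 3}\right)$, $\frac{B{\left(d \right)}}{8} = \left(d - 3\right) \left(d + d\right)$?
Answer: $0$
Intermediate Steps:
$g{\left(y \right)} = -9 + y$ ($g{\left(y \right)} = -7 + \left(y - 2\right) = -7 + \left(-2 + y\right) = -9 + y$)
$u = -5$ ($u = -4 - 1 = -5$)
$B{\left(d \right)} = 16 d \left(-3 + d\right)$ ($B{\left(d \right)} = 8 \left(d - 3\right) \left(d + d\right) = 8 \left(-3 + d\right) 2 d = 8 \cdot 2 d \left(-3 + d\right) = 16 d \left(-3 + d\right)$)
$x{\left(a \right)} = 0$ ($x{\left(a \right)} = 0 \left(-4 + 1^{-1}\right) = 0 \left(-4 + 1\right) = 0 \left(-3\right) = 0$)
$\left(-109 + g{\left(-4 \right)}\right) x{\left(B{\left(u \right)} \right)} = \left(-109 - 13\right) 0 = \left(-122\right) 0 = 0$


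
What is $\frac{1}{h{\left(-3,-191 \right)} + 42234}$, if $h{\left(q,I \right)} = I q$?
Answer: $\frac{1}{42807} \approx 2.3361 \cdot 10^{-5}$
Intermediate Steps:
$\frac{1}{h{\left(-3,-191 \right)} + 42234} = \frac{1}{\left(-191\right) \left(-3\right) + 42234} = \frac{1}{573 + 42234} = \frac{1}{42807}$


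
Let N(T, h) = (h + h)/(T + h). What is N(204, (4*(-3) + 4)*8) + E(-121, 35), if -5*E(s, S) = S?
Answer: -277/35 ≈ -7.9143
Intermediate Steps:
E(s, S) = -S/5
N(T, h) = 2*h/(T + h) (N(T, h) = (2*h)/(T + h) = 2*h/(T + h))
N(204, (4*(-3) + 4)*8) + E(-121, 35) = 2*((4*(-3) + 4)*8)/(204 + (4*(-3) + 4)*8) - 1/5*35 = 2*((-12 + 4)*8)/(204 + (-12 + 4)*8) - 7 = 2*(-8*8)/(204 - 8*8) - 7 = 2*(-64)/(204 - 64) - 7 = 2*(-64)/140 - 7 = 2*(-64)*(1/140) - 7 = -32/35 - 7 = -277/35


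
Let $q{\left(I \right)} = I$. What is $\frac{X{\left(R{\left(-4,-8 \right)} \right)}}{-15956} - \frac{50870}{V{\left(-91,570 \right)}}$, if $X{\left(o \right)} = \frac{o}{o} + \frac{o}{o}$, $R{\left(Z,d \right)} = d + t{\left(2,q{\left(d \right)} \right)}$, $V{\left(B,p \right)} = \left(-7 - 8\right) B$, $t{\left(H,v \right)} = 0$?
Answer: $- \frac{81168445}{2177994} \approx -37.268$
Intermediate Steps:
$V{\left(B,p \right)} = - 15 B$
$R{\left(Z,d \right)} = d$ ($R{\left(Z,d \right)} = d + 0 = d$)
$X{\left(o \right)} = 2$ ($X{\left(o \right)} = 1 + 1 = 2$)
$\frac{X{\left(R{\left(-4,-8 \right)} \right)}}{-15956} - \frac{50870}{V{\left(-91,570 \right)}} = \frac{2}{-15956} - \frac{50870}{\left(-15\right) \left(-91\right)} = 2 \left(- \frac{1}{15956}\right) - \frac{50870}{1365} = - \frac{1}{7978} - \frac{10174}{273} = - \frac{81168445}{2177994}$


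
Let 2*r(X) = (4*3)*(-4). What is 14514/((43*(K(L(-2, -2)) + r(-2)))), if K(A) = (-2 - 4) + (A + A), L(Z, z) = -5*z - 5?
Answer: -7257/430 ≈ -16.877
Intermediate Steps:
r(X) = -24 (r(X) = ((4*3)*(-4))/2 = (12*(-4))/2 = (½)*(-48) = -24)
L(Z, z) = -5 - 5*z
K(A) = -6 + 2*A
14514/((43*(K(L(-2, -2)) + r(-2)))) = 14514/((43*((-6 + 2*(-5 - 5*(-2))) - 24))) = 14514/((43*((-6 + 2*(-5 + 10)) - 24))) = 14514/((43*((-6 + 2*5) - 24))) = 14514/((43*((-6 + 10) - 24))) = 14514/((43*(4 - 24))) = 14514/((43*(-20))) = 14514/(-860) = 14514*(-1/860) = -7257/430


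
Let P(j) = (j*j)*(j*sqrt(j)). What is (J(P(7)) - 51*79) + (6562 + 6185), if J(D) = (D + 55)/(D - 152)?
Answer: 2326353035/266813 + 23667*sqrt(7)/266813 ≈ 8719.3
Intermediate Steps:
P(j) = j**(7/2) (P(j) = j**2*j**(3/2) = j**(7/2))
J(D) = (55 + D)/(-152 + D)
(J(P(7)) - 51*79) + (6562 + 6185) = ((55 + 7**(7/2))/(-152 + 7**(7/2)) - 51*79) + (6562 + 6185) = ((55 + 343*sqrt(7))/(-152 + 343*sqrt(7)) - 4029) + 12747 = (-4029 + (55 + 343*sqrt(7))/(-152 + 343*sqrt(7))) + 12747 = 8718 + (55 + 343*sqrt(7))/(-152 + 343*sqrt(7))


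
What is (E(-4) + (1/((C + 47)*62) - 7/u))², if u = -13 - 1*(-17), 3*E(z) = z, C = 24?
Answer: 6631007761/697593744 ≈ 9.5055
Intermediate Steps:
E(z) = z/3
u = 4 (u = -13 + 17 = 4)
(E(-4) + (1/((C + 47)*62) - 7/u))² = ((⅓)*(-4) + (1/((24 + 47)*62) - 7/4))² = (-4/3 + ((1/62)/71 - 7*¼))² = (-4/3 + ((1/71)*(1/62) - 7/4))² = (-4/3 + (1/4402 - 7/4))² = (-4/3 - 15405/8804)² = (-81431/26412)² = 6631007761/697593744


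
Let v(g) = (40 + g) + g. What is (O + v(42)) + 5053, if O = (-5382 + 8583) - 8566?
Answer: -188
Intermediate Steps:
v(g) = 40 + 2*g
O = -5365 (O = 3201 - 8566 = -5365)
(O + v(42)) + 5053 = (-5365 + (40 + 2*42)) + 5053 = (-5365 + (40 + 84)) + 5053 = (-5365 + 124) + 5053 = -5241 + 5053 = -188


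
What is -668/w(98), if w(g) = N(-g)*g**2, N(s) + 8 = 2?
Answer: 167/14406 ≈ 0.011592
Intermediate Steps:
N(s) = -6 (N(s) = -8 + 2 = -6)
w(g) = -6*g**2
-668/w(98) = -668/((-6*98**2)) = -668/((-6*9604)) = -668/(-57624) = -668*(-1/57624) = 167/14406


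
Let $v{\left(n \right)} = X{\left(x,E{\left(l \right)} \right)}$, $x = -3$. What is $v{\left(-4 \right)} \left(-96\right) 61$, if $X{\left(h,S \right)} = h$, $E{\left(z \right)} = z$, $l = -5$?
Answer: $17568$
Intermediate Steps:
$v{\left(n \right)} = -3$
$v{\left(-4 \right)} \left(-96\right) 61 = \left(-3\right) \left(-96\right) 61 = 288 \cdot 61 = 17568$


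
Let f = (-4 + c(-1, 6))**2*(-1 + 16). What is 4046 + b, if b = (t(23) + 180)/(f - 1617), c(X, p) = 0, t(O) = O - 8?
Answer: 1857049/459 ≈ 4045.9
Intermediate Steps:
t(O) = -8 + O
f = 240 (f = (-4 + 0)**2*(-1 + 16) = (-4)**2*15 = 16*15 = 240)
b = -65/459 (b = ((-8 + 23) + 180)/(240 - 1617) = (15 + 180)/(-1377) = 195*(-1/1377) = -65/459 ≈ -0.14161)
4046 + b = 4046 - 65/459 = 1857049/459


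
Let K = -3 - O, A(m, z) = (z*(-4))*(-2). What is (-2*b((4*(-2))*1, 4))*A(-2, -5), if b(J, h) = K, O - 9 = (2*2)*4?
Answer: -2240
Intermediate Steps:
O = 25 (O = 9 + (2*2)*4 = 9 + 4*4 = 9 + 16 = 25)
A(m, z) = 8*z (A(m, z) = -4*z*(-2) = 8*z)
K = -28 (K = -3 - 1*25 = -3 - 25 = -28)
b(J, h) = -28
(-2*b((4*(-2))*1, 4))*A(-2, -5) = (-2*(-28))*(8*(-5)) = 56*(-40) = -2240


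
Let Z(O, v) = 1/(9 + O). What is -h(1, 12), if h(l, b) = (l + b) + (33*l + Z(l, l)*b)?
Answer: -236/5 ≈ -47.200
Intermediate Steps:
h(l, b) = b + 34*l + b/(9 + l) (h(l, b) = (l + b) + (33*l + b/(9 + l)) = (b + l) + (33*l + b/(9 + l)) = b + 34*l + b/(9 + l))
-h(1, 12) = -(12 + (9 + 1)*(12 + 34*1))/(9 + 1) = -(12 + 10*(12 + 34))/10 = -(12 + 10*46)/10 = -(12 + 460)/10 = -472/10 = -1*236/5 = -236/5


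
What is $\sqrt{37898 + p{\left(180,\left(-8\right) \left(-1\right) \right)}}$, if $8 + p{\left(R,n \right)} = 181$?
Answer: $\sqrt{38071} \approx 195.12$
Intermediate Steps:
$p{\left(R,n \right)} = 173$ ($p{\left(R,n \right)} = -8 + 181 = 173$)
$\sqrt{37898 + p{\left(180,\left(-8\right) \left(-1\right) \right)}} = \sqrt{37898 + 173} = \sqrt{38071}$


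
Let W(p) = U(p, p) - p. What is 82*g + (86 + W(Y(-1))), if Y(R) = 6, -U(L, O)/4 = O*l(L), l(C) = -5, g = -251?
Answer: -20382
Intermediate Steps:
U(L, O) = 20*O (U(L, O) = -4*O*(-5) = -(-20)*O = 20*O)
W(p) = 19*p (W(p) = 20*p - p = 19*p)
82*g + (86 + W(Y(-1))) = 82*(-251) + (86 + 19*6) = -20582 + (86 + 114) = -20582 + 200 = -20382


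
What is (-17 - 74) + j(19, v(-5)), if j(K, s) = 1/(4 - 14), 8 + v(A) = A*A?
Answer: -911/10 ≈ -91.100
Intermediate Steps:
v(A) = -8 + A**2 (v(A) = -8 + A*A = -8 + A**2)
j(K, s) = -1/10 (j(K, s) = 1/(-10) = -1/10)
(-17 - 74) + j(19, v(-5)) = (-17 - 74) - 1/10 = -91 - 1/10 = -911/10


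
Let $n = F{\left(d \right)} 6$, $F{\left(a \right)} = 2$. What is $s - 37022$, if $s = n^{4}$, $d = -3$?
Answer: $-16286$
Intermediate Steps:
$n = 12$ ($n = 2 \cdot 6 = 12$)
$s = 20736$ ($s = 12^{4} = 20736$)
$s - 37022 = 20736 - 37022 = -16286$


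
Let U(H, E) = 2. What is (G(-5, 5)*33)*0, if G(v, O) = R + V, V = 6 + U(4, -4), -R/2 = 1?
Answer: 0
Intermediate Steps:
R = -2 (R = -2*1 = -2)
V = 8 (V = 6 + 2 = 8)
G(v, O) = 6 (G(v, O) = -2 + 8 = 6)
(G(-5, 5)*33)*0 = (6*33)*0 = 198*0 = 0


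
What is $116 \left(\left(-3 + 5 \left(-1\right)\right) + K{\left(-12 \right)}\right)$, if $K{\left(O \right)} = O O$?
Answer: $15776$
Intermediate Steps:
$K{\left(O \right)} = O^{2}$
$116 \left(\left(-3 + 5 \left(-1\right)\right) + K{\left(-12 \right)}\right) = 116 \left(\left(-3 + 5 \left(-1\right)\right) + \left(-12\right)^{2}\right) = 116 \left(\left(-3 - 5\right) + 144\right) = 116 \left(-8 + 144\right) = 116 \cdot 136 = 15776$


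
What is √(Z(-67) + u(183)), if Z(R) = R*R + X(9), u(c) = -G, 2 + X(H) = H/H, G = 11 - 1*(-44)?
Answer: √4433 ≈ 66.581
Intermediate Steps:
G = 55 (G = 11 + 44 = 55)
X(H) = -1 (X(H) = -2 + H/H = -2 + 1 = -1)
u(c) = -55 (u(c) = -1*55 = -55)
Z(R) = -1 + R² (Z(R) = R*R - 1 = R² - 1 = -1 + R²)
√(Z(-67) + u(183)) = √((-1 + (-67)²) - 55) = √((-1 + 4489) - 55) = √(4488 - 55) = √4433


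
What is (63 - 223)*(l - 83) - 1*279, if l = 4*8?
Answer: 7881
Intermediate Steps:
l = 32
(63 - 223)*(l - 83) - 1*279 = (63 - 223)*(32 - 83) - 1*279 = -160*(-51) - 279 = 8160 - 279 = 7881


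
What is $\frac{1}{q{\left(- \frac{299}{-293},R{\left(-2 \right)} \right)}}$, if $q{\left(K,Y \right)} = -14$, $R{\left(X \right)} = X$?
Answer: $- \frac{1}{14} \approx -0.071429$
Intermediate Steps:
$\frac{1}{q{\left(- \frac{299}{-293},R{\left(-2 \right)} \right)}} = \frac{1}{-14} = - \frac{1}{14}$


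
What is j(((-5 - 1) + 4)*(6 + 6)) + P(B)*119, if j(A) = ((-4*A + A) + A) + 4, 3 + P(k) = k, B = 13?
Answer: 1242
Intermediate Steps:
P(k) = -3 + k
j(A) = 4 - 2*A (j(A) = (-3*A + A) + 4 = -2*A + 4 = 4 - 2*A)
j(((-5 - 1) + 4)*(6 + 6)) + P(B)*119 = (4 - 2*((-5 - 1) + 4)*(6 + 6)) + (-3 + 13)*119 = (4 - 2*(-6 + 4)*12) + 10*119 = (4 - (-4)*12) + 1190 = (4 - 2*(-24)) + 1190 = (4 + 48) + 1190 = 52 + 1190 = 1242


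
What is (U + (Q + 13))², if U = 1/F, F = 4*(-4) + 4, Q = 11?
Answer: 82369/144 ≈ 572.01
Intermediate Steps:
F = -12 (F = -16 + 4 = -12)
U = -1/12 (U = 1/(-12) = -1/12 ≈ -0.083333)
(U + (Q + 13))² = (-1/12 + (11 + 13))² = (-1/12 + 24)² = (287/12)² = 82369/144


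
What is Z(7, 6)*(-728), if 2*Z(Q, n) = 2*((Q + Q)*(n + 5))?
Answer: -112112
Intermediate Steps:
Z(Q, n) = 2*Q*(5 + n) (Z(Q, n) = (2*((Q + Q)*(n + 5)))/2 = (2*((2*Q)*(5 + n)))/2 = (2*(2*Q*(5 + n)))/2 = (4*Q*(5 + n))/2 = 2*Q*(5 + n))
Z(7, 6)*(-728) = (2*7*(5 + 6))*(-728) = (2*7*11)*(-728) = 154*(-728) = -112112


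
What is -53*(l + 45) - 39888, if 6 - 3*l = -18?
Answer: -42697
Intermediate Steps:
l = 8 (l = 2 - 1/3*(-18) = 2 + 6 = 8)
-53*(l + 45) - 39888 = -53*(8 + 45) - 39888 = -53*53 - 39888 = -2809 - 39888 = -42697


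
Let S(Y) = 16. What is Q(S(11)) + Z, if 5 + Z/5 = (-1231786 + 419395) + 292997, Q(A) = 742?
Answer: -2596253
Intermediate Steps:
Z = -2596995 (Z = -25 + 5*((-1231786 + 419395) + 292997) = -25 + 5*(-812391 + 292997) = -25 + 5*(-519394) = -25 - 2596970 = -2596995)
Q(S(11)) + Z = 742 - 2596995 = -2596253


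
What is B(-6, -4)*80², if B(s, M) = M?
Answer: -25600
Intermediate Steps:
B(-6, -4)*80² = -4*80² = -4*6400 = -25600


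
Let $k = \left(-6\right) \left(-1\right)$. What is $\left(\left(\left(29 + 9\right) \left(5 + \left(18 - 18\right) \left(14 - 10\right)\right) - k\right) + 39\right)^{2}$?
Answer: $49729$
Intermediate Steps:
$k = 6$
$\left(\left(\left(29 + 9\right) \left(5 + \left(18 - 18\right) \left(14 - 10\right)\right) - k\right) + 39\right)^{2} = \left(\left(\left(29 + 9\right) \left(5 + \left(18 - 18\right) \left(14 - 10\right)\right) - 6\right) + 39\right)^{2} = \left(\left(38 \left(5 + 0 \cdot 4\right) - 6\right) + 39\right)^{2} = \left(\left(38 \left(5 + 0\right) - 6\right) + 39\right)^{2} = \left(\left(38 \cdot 5 - 6\right) + 39\right)^{2} = \left(\left(190 - 6\right) + 39\right)^{2} = \left(184 + 39\right)^{2} = 223^{2} = 49729$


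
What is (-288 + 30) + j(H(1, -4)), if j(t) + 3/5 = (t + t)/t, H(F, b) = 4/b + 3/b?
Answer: -1283/5 ≈ -256.60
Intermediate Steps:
H(F, b) = 7/b
j(t) = 7/5 (j(t) = -⅗ + (t + t)/t = -⅗ + (2*t)/t = -⅗ + 2 = 7/5)
(-288 + 30) + j(H(1, -4)) = (-288 + 30) + 7/5 = -258 + 7/5 = -1283/5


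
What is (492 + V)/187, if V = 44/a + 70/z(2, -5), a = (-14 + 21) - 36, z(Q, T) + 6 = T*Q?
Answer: 112777/43384 ≈ 2.5995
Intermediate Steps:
z(Q, T) = -6 + Q*T (z(Q, T) = -6 + T*Q = -6 + Q*T)
a = -29 (a = 7 - 36 = -29)
V = -1367/232 (V = 44/(-29) + 70/(-6 + 2*(-5)) = 44*(-1/29) + 70/(-6 - 10) = -44/29 + 70/(-16) = -44/29 + 70*(-1/16) = -44/29 - 35/8 = -1367/232 ≈ -5.8922)
(492 + V)/187 = (492 - 1367/232)/187 = (112777/232)*(1/187) = 112777/43384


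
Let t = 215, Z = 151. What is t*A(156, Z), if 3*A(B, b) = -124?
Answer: -26660/3 ≈ -8886.7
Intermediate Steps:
A(B, b) = -124/3 (A(B, b) = (⅓)*(-124) = -124/3)
t*A(156, Z) = 215*(-124/3) = -26660/3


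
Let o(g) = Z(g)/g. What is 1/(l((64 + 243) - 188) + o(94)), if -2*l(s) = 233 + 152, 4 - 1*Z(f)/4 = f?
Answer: -94/18455 ≈ -0.0050935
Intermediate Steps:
Z(f) = 16 - 4*f
l(s) = -385/2 (l(s) = -(233 + 152)/2 = -1/2*385 = -385/2)
o(g) = (16 - 4*g)/g
1/(l((64 + 243) - 188) + o(94)) = 1/(-385/2 + (-4 + 16/94)) = 1/(-385/2 + (-4 + 16*(1/94))) = 1/(-385/2 + (-4 + 8/47)) = 1/(-385/2 - 180/47) = 1/(-18455/94) = -94/18455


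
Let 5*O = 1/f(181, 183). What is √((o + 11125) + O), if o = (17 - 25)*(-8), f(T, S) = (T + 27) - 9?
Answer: 8*√173084230/995 ≈ 105.78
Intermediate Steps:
f(T, S) = 18 + T (f(T, S) = (27 + T) - 9 = 18 + T)
o = 64 (o = -8*(-8) = 64)
O = 1/995 (O = 1/(5*(18 + 181)) = (⅕)/199 = (⅕)*(1/199) = 1/995 ≈ 0.0010050)
√((o + 11125) + O) = √((64 + 11125) + 1/995) = √(11189 + 1/995) = √(11133056/995) = 8*√173084230/995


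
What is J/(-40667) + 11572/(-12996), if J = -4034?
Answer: -104543165/132127083 ≈ -0.79123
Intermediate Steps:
J/(-40667) + 11572/(-12996) = -4034/(-40667) + 11572/(-12996) = -4034*(-1/40667) + 11572*(-1/12996) = 4034/40667 - 2893/3249 = -104543165/132127083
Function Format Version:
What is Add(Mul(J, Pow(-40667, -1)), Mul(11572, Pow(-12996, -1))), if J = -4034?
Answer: Rational(-104543165, 132127083) ≈ -0.79123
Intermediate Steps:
Add(Mul(J, Pow(-40667, -1)), Mul(11572, Pow(-12996, -1))) = Add(Mul(-4034, Pow(-40667, -1)), Mul(11572, Pow(-12996, -1))) = Add(Mul(-4034, Rational(-1, 40667)), Mul(11572, Rational(-1, 12996))) = Add(Rational(4034, 40667), Rational(-2893, 3249)) = Rational(-104543165, 132127083)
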